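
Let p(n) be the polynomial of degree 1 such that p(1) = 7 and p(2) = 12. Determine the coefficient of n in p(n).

5

Write p(n) = an + b. Substituting each data point gives a linear system:
  a + b = 7
  2a + b = 12
Solving the system yields a = 5, b = 2.
So p(n) = 5n + 2.
The leading coefficient is 5.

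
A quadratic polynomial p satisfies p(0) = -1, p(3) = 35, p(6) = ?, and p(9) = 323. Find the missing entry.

On equispaced nodes a degree-2 polynomial has vanishing third forward difference, so
  - p(0) + 3·p(3) - 3·p(6) + p(9) = 0.
Substituting the known values and solving for p(6):
  -3·p(6) = -429
  p(6) = 143.

143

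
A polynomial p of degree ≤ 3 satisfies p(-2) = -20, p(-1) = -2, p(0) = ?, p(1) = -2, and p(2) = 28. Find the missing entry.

The 4 known points determine the degree-3 polynomial uniquely.
Write p(u) = au^3 + bu^2 + cu + d. Substituting each data point gives a linear system:
  -8a + 4b - 2c + d = -20
  -a + b - c + d = -2
  a + b + c + d = -2
  8a + 4b + 2c + d = 28
Solving the system yields a = 4, b = 2, c = -4, d = -4.
So p(u) = 4u^3 + 2u^2 - 4u - 4.
Then p(0) = -4.

-4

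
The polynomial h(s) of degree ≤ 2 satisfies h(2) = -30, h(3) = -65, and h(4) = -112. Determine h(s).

h(s) = -6s^2 - 5s + 4

Write h(s) = as^2 + bs + c. Substituting each data point gives a linear system:
  4a + 2b + c = -30
  9a + 3b + c = -65
  16a + 4b + c = -112
Solving the system yields a = -6, b = -5, c = 4.
So h(s) = -6s^2 - 5s + 4.
Check: h(2) = -30. ✓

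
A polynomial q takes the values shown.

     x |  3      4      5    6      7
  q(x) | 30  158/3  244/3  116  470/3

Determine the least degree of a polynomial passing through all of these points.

Forward differences of the values at x = 3, 4, 5, 6, 7:
  q  : 30  158/3  244/3  116  470/3
  Δ  : 68/3  86/3  104/3  122/3
  Δ^2: 6  6  6
  Δ^3: 0  0
  Δ^4: 0
The second differences are constant (6) and nonzero, while all higher differences vanish, so the minimal degree is 2.

2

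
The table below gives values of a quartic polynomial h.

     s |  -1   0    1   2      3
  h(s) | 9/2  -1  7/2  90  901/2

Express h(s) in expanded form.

Using the Lagrange interpolation formula with nodes -1, 0, 1, 2, 3:
  L_0(s) = s(s - 1)(s - 2)(s - 3) / 24
  L_1(s) = (s + 1)(s - 1)(s - 2)(s - 3) / -6
  L_2(s) = (s + 1)s(s - 2)(s - 3) / 4
  L_3(s) = (s + 1)s(s - 1)(s - 3) / -6
  L_4(s) = (s + 1)s(s - 1)(s - 2) / 24
Then h(s) = 9/2·L_0(s) - 1·L_1(s) + 7/2·L_2(s) + 90·L_3(s) + 901/2·L_4(s).
Expanding and collecting terms gives h(s) = 5s^4 + 2s^3 - (5/2)s - 1.
Check: h(2) = 90. ✓

h(s) = 5s^4 + 2s^3 - (5/2)s - 1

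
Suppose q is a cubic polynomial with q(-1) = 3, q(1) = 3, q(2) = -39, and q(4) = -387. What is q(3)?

Using the Lagrange interpolation formula with nodes -1, 1, 2, 4:
  L_0(t) = (t - 1)(t - 2)(t - 4) / -30
  L_1(t) = (t + 1)(t - 2)(t - 4) / 6
  L_2(t) = (t + 1)(t - 1)(t - 4) / -6
  L_3(t) = (t + 1)(t - 1)(t - 2) / 30
Then q(t) = 3·L_0(t) + 3·L_1(t) - 39·L_2(t) - 387·L_3(t).
Expanding and collecting terms gives q(t) = -6t^3 - 2t^2 + 6t + 5.
Evaluating at t = 3: q(3) = -157.

-157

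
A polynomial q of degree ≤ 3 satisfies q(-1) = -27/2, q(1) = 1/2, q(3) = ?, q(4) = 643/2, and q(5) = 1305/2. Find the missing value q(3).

The 4 known points determine the degree-3 polynomial uniquely.
Write q(x) = ax^3 + bx^2 + cx + d. Substituting each data point gives a linear system:
  -a + b - c + d = -27/2
  a + b + c + d = 1/2
  64a + 16b + 4c + d = 643/2
  125a + 25b + 5c + d = 1305/2
Solving the system yields a = 6, b = -4, c = 1, d = -5/2.
So q(x) = 6x^3 - 4x^2 + x - 5/2.
Then q(3) = 253/2.

253/2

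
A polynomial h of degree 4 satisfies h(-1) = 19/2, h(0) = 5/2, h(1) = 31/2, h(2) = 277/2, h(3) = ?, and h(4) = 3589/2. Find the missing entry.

On equispaced nodes a degree-4 polynomial has vanishing fifth forward difference, so
  - h(-1) + 5·h(0) - 10·h(1) + 10·h(2) - 5·h(3) + h(4) = 0.
Substituting the known values and solving for h(3):
  -5·h(3) = -6055/2
  h(3) = 1211/2.

1211/2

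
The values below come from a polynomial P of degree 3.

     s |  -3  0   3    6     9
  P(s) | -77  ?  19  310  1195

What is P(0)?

The 4 known points determine the degree-3 polynomial uniquely.
Write P(s) = as^3 + bs^2 + cs + d. Substituting each data point gives a linear system:
  -27a + 9b - 3c + d = -77
  27a + 9b + 3c + d = 19
  216a + 36b + 6c + d = 310
  729a + 81b + 9c + d = 1195
Solving the system yields a = 2, b = -3, c = -2, d = -2.
So P(s) = 2s^3 - 3s^2 - 2s - 2.
Then P(0) = -2.

-2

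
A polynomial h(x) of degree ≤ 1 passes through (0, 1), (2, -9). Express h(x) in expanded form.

h(x) = -5x + 1

Using the Lagrange interpolation formula with nodes 0, 2:
  L_0(x) = (x - 2) / -2
  L_1(x) = x / 2
Then h(x) = 1·L_0(x) - 9·L_1(x).
Expanding and collecting terms gives h(x) = -5x + 1.
Check: h(2) = -9. ✓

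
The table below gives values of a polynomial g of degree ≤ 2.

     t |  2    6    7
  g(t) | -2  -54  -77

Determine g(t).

g(t) = -2t^2 + 3t

Write g(t) = at^2 + bt + c. Substituting each data point gives a linear system:
  4a + 2b + c = -2
  36a + 6b + c = -54
  49a + 7b + c = -77
Solving the system yields a = -2, b = 3, c = 0.
So g(t) = -2t^2 + 3t.
Check: g(2) = -2. ✓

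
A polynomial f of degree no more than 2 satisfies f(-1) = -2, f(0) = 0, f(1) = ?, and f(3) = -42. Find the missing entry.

-6

The 3 known points determine the degree-2 polynomial uniquely.
Write f(t) = at^2 + bt + c. Substituting each data point gives a linear system:
  a - b + c = -2
  c = 0
  9a + 3b + c = -42
Solving the system yields a = -4, b = -2, c = 0.
So f(t) = -4t² - 2t.
Then f(1) = -6.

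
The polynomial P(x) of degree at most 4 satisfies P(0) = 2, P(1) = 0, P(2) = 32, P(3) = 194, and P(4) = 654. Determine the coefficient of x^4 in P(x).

3

Write P(x) = ax^4 + bx^3 + cx^2 + dx + e. Substituting each data point gives a linear system:
  e = 2
  a + b + c + d + e = 0
  16a + 8b + 4c + 2d + e = 32
  81a + 27b + 9c + 3d + e = 194
  256a + 64b + 16c + 4d + e = 654
Solving the system yields a = 3, b = -2, c = 2, d = -5, e = 2.
So P(x) = 3x⁴ - 2x³ + 2x² - 5x + 2.
The leading coefficient is 3.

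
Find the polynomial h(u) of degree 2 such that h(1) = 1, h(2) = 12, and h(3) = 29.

Using the Lagrange interpolation formula with nodes 1, 2, 3:
  L_0(u) = (u - 2)(u - 3) / 2
  L_1(u) = (u - 1)(u - 3) / -1
  L_2(u) = (u - 1)(u - 2) / 2
Then h(u) = 1·L_0(u) + 12·L_1(u) + 29·L_2(u).
Expanding and collecting terms gives h(u) = 3u^2 + 2u - 4.
Check: h(2) = 12. ✓

h(u) = 3u^2 + 2u - 4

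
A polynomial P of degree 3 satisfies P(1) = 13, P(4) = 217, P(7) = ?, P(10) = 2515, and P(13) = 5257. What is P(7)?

943

The 4 known points determine the degree-3 polynomial uniquely.
Write P(x) = ax^3 + bx^2 + cx + d. Substituting each data point gives a linear system:
  a + b + c + d = 13
  64a + 16b + 4c + d = 217
  1000a + 100b + 10c + d = 2515
  2197a + 169b + 13c + d = 5257
Solving the system yields a = 2, b = 5, c = 1, d = 5.
So P(x) = 2x³ + 5x² + x + 5.
Then P(7) = 943.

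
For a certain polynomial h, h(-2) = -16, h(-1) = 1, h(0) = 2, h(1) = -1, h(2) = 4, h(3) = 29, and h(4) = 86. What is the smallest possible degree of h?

3

Forward differences of the values at x = -2, -1, 0, 1, 2, 3, 4:
  h  : -16  1  2  -1  4  29  86
  Δ  : 17  1  -3  5  25  57
  Δ^2: -16  -4  8  20  32
  Δ^3: 12  12  12  12
  Δ^4: 0  0  0
  Δ^5: 0  0
  Δ^6: 0
The third differences are constant (12) and nonzero, while all higher differences vanish, so the minimal degree is 3.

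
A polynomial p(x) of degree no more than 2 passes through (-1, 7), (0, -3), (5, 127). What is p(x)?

p(x) = 6x^2 - 4x - 3

Write p(x) = ax^2 + bx + c. Substituting each data point gives a linear system:
  a - b + c = 7
  c = -3
  25a + 5b + c = 127
Solving the system yields a = 6, b = -4, c = -3.
So p(x) = 6x^2 - 4x - 3.
Check: p(-1) = 7. ✓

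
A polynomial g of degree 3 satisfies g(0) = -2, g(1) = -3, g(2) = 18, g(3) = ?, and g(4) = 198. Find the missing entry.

On equispaced nodes a degree-3 polynomial has vanishing fourth forward difference, so
  g(0) - 4·g(1) + 6·g(2) - 4·g(3) + g(4) = 0.
Substituting the known values and solving for g(3):
  -4·g(3) = -316
  g(3) = 79.

79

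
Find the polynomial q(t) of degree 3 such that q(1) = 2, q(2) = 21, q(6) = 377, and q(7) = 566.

q(t) = t^3 + 5t^2 - 3t - 1

Using the Lagrange interpolation formula with nodes 1, 2, 6, 7:
  L_0(t) = (t - 2)(t - 6)(t - 7) / -30
  L_1(t) = (t - 1)(t - 6)(t - 7) / 20
  L_2(t) = (t - 1)(t - 2)(t - 7) / -20
  L_3(t) = (t - 1)(t - 2)(t - 6) / 30
Then q(t) = 2·L_0(t) + 21·L_1(t) + 377·L_2(t) + 566·L_3(t).
Expanding and collecting terms gives q(t) = t^3 + 5t^2 - 3t - 1.
Check: q(2) = 21. ✓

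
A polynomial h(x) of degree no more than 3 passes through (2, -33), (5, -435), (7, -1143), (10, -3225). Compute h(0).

Using the Lagrange interpolation formula with nodes 2, 5, 7, 10:
  L_0(x) = (x - 5)(x - 7)(x - 10) / -120
  L_1(x) = (x - 2)(x - 7)(x - 10) / 30
  L_2(x) = (x - 2)(x - 5)(x - 10) / -30
  L_3(x) = (x - 2)(x - 5)(x - 7) / 120
Then h(x) = -33·L_0(x) - 435·L_1(x) - 1143·L_2(x) - 3225·L_3(x).
Expanding and collecting terms gives h(x) = -3x^3 - 2x^2 - 3x + 5.
Evaluating at x = 0: h(0) = 5.

5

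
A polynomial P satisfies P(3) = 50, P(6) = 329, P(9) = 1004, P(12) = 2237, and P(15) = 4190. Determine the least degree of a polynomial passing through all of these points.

3

Forward differences of the values at n = 3, 6, 9, 12, 15:
  P  : 50  329  1004  2237  4190
  Δ  : 279  675  1233  1953
  Δ^2: 396  558  720
  Δ^3: 162  162
  Δ^4: 0
The third differences are constant (162) and nonzero, while all higher differences vanish, so the minimal degree is 3.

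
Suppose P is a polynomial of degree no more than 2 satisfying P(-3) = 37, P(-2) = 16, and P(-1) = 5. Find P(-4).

68

Using the Lagrange interpolation formula with nodes -3, -2, -1:
  L_0(s) = (s + 2)(s + 1) / 2
  L_1(s) = (s + 3)(s + 1) / -1
  L_2(s) = (s + 3)(s + 2) / 2
Then P(s) = 37·L_0(s) + 16·L_1(s) + 5·L_2(s).
Expanding and collecting terms gives P(s) = 5s^2 + 4s + 4.
Evaluating at s = -4: P(-4) = 68.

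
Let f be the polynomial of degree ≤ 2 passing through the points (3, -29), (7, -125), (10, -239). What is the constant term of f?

Write f(u) = au^2 + bu + c. Substituting each data point gives a linear system:
  9a + 3b + c = -29
  49a + 7b + c = -125
  100a + 10b + c = -239
Solving the system yields a = -2, b = -4, c = 1.
So f(u) = -2u² - 4u + 1.
The constant term is 1.

1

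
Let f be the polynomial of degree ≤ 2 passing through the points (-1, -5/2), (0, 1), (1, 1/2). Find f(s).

f(s) = -2s^2 + (3/2)s + 1

Write f(s) = as^2 + bs + c. Substituting each data point gives a linear system:
  a - b + c = -5/2
  c = 1
  a + b + c = 1/2
Solving the system yields a = -2, b = 3/2, c = 1.
So f(s) = -2s² + (3/2)s + 1.
Check: f(0) = 1. ✓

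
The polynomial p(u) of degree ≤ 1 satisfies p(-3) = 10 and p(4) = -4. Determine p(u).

p(u) = -2u + 4

Write p(u) = au + b. Substituting each data point gives a linear system:
  -3a + b = 10
  4a + b = -4
Solving the system yields a = -2, b = 4.
So p(u) = -2u + 4.
Check: p(4) = -4. ✓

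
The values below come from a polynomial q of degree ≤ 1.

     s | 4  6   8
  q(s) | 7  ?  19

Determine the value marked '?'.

On equispaced nodes a degree-1 polynomial has vanishing second forward difference, so
  q(4) - 2·q(6) + q(8) = 0.
Substituting the known values and solving for q(6):
  -2·q(6) = -26
  q(6) = 13.

13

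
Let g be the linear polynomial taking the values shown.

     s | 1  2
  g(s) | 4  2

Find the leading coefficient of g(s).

-2

Write g(s) = as + b. Substituting each data point gives a linear system:
  a + b = 4
  2a + b = 2
Solving the system yields a = -2, b = 6.
So g(s) = -2s + 6.
The leading coefficient is -2.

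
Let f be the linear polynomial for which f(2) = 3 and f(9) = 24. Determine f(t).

Write f(t) = at + b. Substituting each data point gives a linear system:
  2a + b = 3
  9a + b = 24
Solving the system yields a = 3, b = -3.
So f(t) = 3t - 3.
Check: f(2) = 3. ✓

f(t) = 3t - 3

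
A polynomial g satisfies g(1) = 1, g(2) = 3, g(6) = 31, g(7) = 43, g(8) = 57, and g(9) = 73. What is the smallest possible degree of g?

Divided differences on the nodes 1, 2, 6, 7, 8, 9:
  order 0: 1  3  31  43  57  73
  order 1: 2  7  12  14  16
  order 2: 1  1  1  1
  order 3: 0  0  0
  order 4: 0  0
  order 5: 0
The order-2 divided differences are all 1 (nonzero) and every higher order vanishes, so the data lies on a polynomial of degree exactly 2.

2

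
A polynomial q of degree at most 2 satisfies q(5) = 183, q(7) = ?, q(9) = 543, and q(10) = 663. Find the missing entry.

The 3 known points determine the degree-2 polynomial uniquely.
Write q(u) = au^2 + bu + c. Substituting each data point gives a linear system:
  25a + 5b + c = 183
  81a + 9b + c = 543
  100a + 10b + c = 663
Solving the system yields a = 6, b = 6, c = 3.
So q(u) = 6u^2 + 6u + 3.
Then q(7) = 339.

339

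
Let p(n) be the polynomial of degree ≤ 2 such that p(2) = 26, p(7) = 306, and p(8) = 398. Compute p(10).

Write p(n) = an^2 + bn + c. Substituting each data point gives a linear system:
  4a + 2b + c = 26
  49a + 7b + c = 306
  64a + 8b + c = 398
Solving the system yields a = 6, b = 2, c = -2.
So p(n) = 6n² + 2n - 2.
Then p(10) = 618.

618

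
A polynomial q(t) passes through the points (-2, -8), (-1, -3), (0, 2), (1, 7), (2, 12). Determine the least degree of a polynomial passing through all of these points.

Forward differences of the values at t = -2, -1, 0, 1, 2:
  q  : -8  -3  2  7  12
  Δ  : 5  5  5  5
  Δ^2: 0  0  0
  Δ^3: 0  0
  Δ^4: 0
The first differences are constant (5) and nonzero, while all higher differences vanish, so the minimal degree is 1.

1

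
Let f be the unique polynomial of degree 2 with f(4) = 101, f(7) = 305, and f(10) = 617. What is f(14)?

1201

Forward differences of the values at n = 4, 7, 10:
  f  : 101  305  617
  Δ  : 204  312
  Δ^2: 108
The second differences are constant, confirming degree 2.
Interpolating (Newton forward form) and evaluating at n = 14 gives f(14) = 1201.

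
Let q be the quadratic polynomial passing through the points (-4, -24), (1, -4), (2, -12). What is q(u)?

Using the Lagrange interpolation formula with nodes -4, 1, 2:
  L_0(u) = (u - 1)(u - 2) / 30
  L_1(u) = (u + 4)(u - 2) / -5
  L_2(u) = (u + 4)(u - 1) / 6
Then q(u) = -24·L_0(u) - 4·L_1(u) - 12·L_2(u).
Expanding and collecting terms gives q(u) = -2u^2 - 2u.
Check: q(1) = -4. ✓

q(u) = -2u^2 - 2u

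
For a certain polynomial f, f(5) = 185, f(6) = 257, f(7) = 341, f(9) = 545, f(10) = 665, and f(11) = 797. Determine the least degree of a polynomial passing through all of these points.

2

Divided differences on the nodes 5, 6, 7, 9, 10, 11:
  order 0: 185  257  341  545  665  797
  order 1: 72  84  102  120  132
  order 2: 6  6  6  6
  order 3: 0  0  0
  order 4: 0  0
  order 5: 0
The order-2 divided differences are all 6 (nonzero) and every higher order vanishes, so the data lies on a polynomial of degree exactly 2.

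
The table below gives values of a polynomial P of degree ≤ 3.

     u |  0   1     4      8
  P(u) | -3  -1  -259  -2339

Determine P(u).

Write P(u) = au^3 + bu^2 + cu + d. Substituting each data point gives a linear system:
  d = -3
  a + b + c + d = -1
  64a + 16b + 4c + d = -259
  512a + 64b + 8c + d = -2339
Solving the system yields a = -5, b = 3, c = 4, d = -3.
So P(u) = -5u^3 + 3u^2 + 4u - 3.
Check: P(1) = -1. ✓

P(u) = -5u^3 + 3u^2 + 4u - 3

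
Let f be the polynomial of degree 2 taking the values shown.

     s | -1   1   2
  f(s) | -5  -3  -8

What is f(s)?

Write f(s) = as^2 + bs + c. Substituting each data point gives a linear system:
  a - b + c = -5
  a + b + c = -3
  4a + 2b + c = -8
Solving the system yields a = -2, b = 1, c = -2.
So f(s) = -2s² + s - 2.
Check: f(2) = -8. ✓

f(s) = -2s^2 + s - 2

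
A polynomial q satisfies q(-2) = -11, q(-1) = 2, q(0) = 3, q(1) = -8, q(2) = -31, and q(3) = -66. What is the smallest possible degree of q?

2

Forward differences of the values at t = -2, -1, 0, 1, 2, 3:
  q  : -11  2  3  -8  -31  -66
  Δ  : 13  1  -11  -23  -35
  Δ^2: -12  -12  -12  -12
  Δ^3: 0  0  0
  Δ^4: 0  0
  Δ^5: 0
The second differences are constant (-12) and nonzero, while all higher differences vanish, so the minimal degree is 2.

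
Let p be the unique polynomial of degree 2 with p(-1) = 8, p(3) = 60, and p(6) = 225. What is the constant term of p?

3

Write p(x) = ax^2 + bx + c. Substituting each data point gives a linear system:
  a - b + c = 8
  9a + 3b + c = 60
  36a + 6b + c = 225
Solving the system yields a = 6, b = 1, c = 3.
So p(x) = 6x^2 + x + 3.
The constant term is 3.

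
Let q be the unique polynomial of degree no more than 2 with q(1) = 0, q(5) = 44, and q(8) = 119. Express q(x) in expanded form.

q(x) = 2x^2 - x - 1

Using the Lagrange interpolation formula with nodes 1, 5, 8:
  L_0(x) = (x - 5)(x - 8) / 28
  L_1(x) = (x - 1)(x - 8) / -12
  L_2(x) = (x - 1)(x - 5) / 21
Then q(x) = 0·L_0(x) + 44·L_1(x) + 119·L_2(x).
Expanding and collecting terms gives q(x) = 2x² - x - 1.
Check: q(1) = 0. ✓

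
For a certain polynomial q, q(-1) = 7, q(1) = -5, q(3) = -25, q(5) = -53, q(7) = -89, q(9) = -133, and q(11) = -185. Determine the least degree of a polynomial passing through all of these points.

2

Forward differences of the values at n = -1, 1, 3, 5, 7, 9, 11:
  q  : 7  -5  -25  -53  -89  -133  -185
  Δ  : -12  -20  -28  -36  -44  -52
  Δ^2: -8  -8  -8  -8  -8
  Δ^3: 0  0  0  0
  Δ^4: 0  0  0
  Δ^5: 0  0
  Δ^6: 0
The second differences are constant (-8) and nonzero, while all higher differences vanish, so the minimal degree is 2.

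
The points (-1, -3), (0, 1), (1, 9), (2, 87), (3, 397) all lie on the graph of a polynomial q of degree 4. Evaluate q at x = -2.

Write q(x) = ax^4 + bx^3 + cx^2 + dx + e. Substituting each data point gives a linear system:
  a - b + c - d + e = -3
  e = 1
  a + b + c + d + e = 9
  16a + 8b + 4c + 2d + e = 87
  81a + 27b + 9c + 3d + e = 397
Solving the system yields a = 4, b = 3, c = -2, d = 3, e = 1.
So q(x) = 4x^4 + 3x^3 - 2x^2 + 3x + 1.
Then q(-2) = 27.

27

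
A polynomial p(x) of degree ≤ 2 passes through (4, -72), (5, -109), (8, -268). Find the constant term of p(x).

-4

Write p(x) = ax^2 + bx + c. Substituting each data point gives a linear system:
  16a + 4b + c = -72
  25a + 5b + c = -109
  64a + 8b + c = -268
Solving the system yields a = -4, b = -1, c = -4.
So p(x) = -4x² - x - 4.
The constant term is -4.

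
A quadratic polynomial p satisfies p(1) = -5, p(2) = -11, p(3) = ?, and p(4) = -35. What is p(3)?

On equispaced nodes a degree-2 polynomial has vanishing third forward difference, so
  - p(1) + 3·p(2) - 3·p(3) + p(4) = 0.
Substituting the known values and solving for p(3):
  -3·p(3) = 63
  p(3) = -21.

-21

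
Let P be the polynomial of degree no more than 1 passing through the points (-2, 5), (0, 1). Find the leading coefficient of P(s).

Write P(s) = as + b. Substituting each data point gives a linear system:
  -2a + b = 5
  b = 1
Solving the system yields a = -2, b = 1.
So P(s) = -2s + 1.
The leading coefficient is -2.

-2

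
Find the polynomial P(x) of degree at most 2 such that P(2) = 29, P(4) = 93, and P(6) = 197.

P(x) = 5x^2 + 2x + 5

Using the Lagrange interpolation formula with nodes 2, 4, 6:
  L_0(x) = (x - 4)(x - 6) / 8
  L_1(x) = (x - 2)(x - 6) / -4
  L_2(x) = (x - 2)(x - 4) / 8
Then P(x) = 29·L_0(x) + 93·L_1(x) + 197·L_2(x).
Expanding and collecting terms gives P(x) = 5x² + 2x + 5.
Check: P(4) = 93. ✓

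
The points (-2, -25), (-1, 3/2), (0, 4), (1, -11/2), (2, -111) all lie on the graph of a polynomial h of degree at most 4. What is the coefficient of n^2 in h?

-2

Write h(n) = an^4 + bn^3 + cn^2 + dn + e. Substituting each data point gives a linear system:
  16a - 8b + 4c - 2d + e = -25
  a - b + c - d + e = 3/2
  e = 4
  a + b + c + d + e = -11/2
  16a + 8b + 4c + 2d + e = -111
Solving the system yields a = -4, b = -6, c = -2, d = 5/2, e = 4.
So h(n) = -4n⁴ - 6n³ - 2n² + (5/2)n + 4.
The coefficient of n^2 is -2.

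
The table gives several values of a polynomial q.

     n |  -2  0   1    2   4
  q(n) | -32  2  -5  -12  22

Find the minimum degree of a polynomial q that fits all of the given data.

Divided differences on the nodes -2, 0, 1, 2, 4:
  order 0: -32  2  -5  -12  22
  order 1: 17  -7  -7  17
  order 2: -8  0  8
  order 3: 2  2
  order 4: 0
The order-3 divided differences are all 2 (nonzero) and every higher order vanishes, so the data lies on a polynomial of degree exactly 3.

3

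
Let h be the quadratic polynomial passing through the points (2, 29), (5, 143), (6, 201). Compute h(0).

Write h(t) = at^2 + bt + c. Substituting each data point gives a linear system:
  4a + 2b + c = 29
  25a + 5b + c = 143
  36a + 6b + c = 201
Solving the system yields a = 5, b = 3, c = 3.
So h(t) = 5t^2 + 3t + 3.
Then h(0) = 3.

3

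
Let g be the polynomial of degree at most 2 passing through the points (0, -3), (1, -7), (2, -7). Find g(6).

Using the Lagrange interpolation formula with nodes 0, 1, 2:
  L_0(n) = (n - 1)(n - 2) / 2
  L_1(n) = n(n - 2) / -1
  L_2(n) = n(n - 1) / 2
Then g(n) = -3·L_0(n) - 7·L_1(n) - 7·L_2(n).
Expanding and collecting terms gives g(n) = 2n² - 6n - 3.
Evaluating at n = 6: g(6) = 33.

33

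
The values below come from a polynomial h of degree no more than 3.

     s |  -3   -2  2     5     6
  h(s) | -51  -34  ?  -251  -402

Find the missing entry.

The 4 known points determine the degree-3 polynomial uniquely.
Write h(s) = as^3 + bs^2 + cs + d. Substituting each data point gives a linear system:
  -27a + 9b - 3c + d = -51
  -8a + 4b - 2c + d = -34
  125a + 25b + 5c + d = -251
  216a + 36b + 6c + d = -402
Solving the system yields a = -1, b = -6, c = 6, d = -6.
So h(s) = -s^3 - 6s^2 + 6s - 6.
Then h(2) = -26.

-26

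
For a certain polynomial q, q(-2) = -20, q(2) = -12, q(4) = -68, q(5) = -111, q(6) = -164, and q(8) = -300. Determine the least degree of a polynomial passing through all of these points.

Divided differences on the nodes -2, 2, 4, 5, 6, 8:
  order 0: -20  -12  -68  -111  -164  -300
  order 1: 2  -28  -43  -53  -68
  order 2: -5  -5  -5  -5
  order 3: 0  0  0
  order 4: 0  0
  order 5: 0
The order-2 divided differences are all -5 (nonzero) and every higher order vanishes, so the data lies on a polynomial of degree exactly 2.

2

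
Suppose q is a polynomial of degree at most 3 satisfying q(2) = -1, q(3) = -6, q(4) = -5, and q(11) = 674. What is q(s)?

q(s) = s^3 - 6s^2 + 6s + 3

Using the Lagrange interpolation formula with nodes 2, 3, 4, 11:
  L_0(s) = (s - 3)(s - 4)(s - 11) / -18
  L_1(s) = (s - 2)(s - 4)(s - 11) / 8
  L_2(s) = (s - 2)(s - 3)(s - 11) / -14
  L_3(s) = (s - 2)(s - 3)(s - 4) / 504
Then q(s) = -1·L_0(s) - 6·L_1(s) - 5·L_2(s) + 674·L_3(s).
Expanding and collecting terms gives q(s) = s^3 - 6s^2 + 6s + 3.
Check: q(4) = -5. ✓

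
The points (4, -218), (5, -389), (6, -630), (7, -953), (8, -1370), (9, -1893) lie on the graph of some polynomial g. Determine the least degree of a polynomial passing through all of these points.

3

Forward differences of the values at x = 4, 5, 6, 7, 8, 9:
  g  : -218  -389  -630  -953  -1370  -1893
  Δ  : -171  -241  -323  -417  -523
  Δ^2: -70  -82  -94  -106
  Δ^3: -12  -12  -12
  Δ^4: 0  0
  Δ^5: 0
The third differences are constant (-12) and nonzero, while all higher differences vanish, so the minimal degree is 3.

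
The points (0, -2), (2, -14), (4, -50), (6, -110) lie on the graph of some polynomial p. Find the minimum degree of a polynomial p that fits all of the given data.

Forward differences of the values at n = 0, 2, 4, 6:
  p  : -2  -14  -50  -110
  Δ  : -12  -36  -60
  Δ^2: -24  -24
  Δ^3: 0
The second differences are constant (-24) and nonzero, while all higher differences vanish, so the minimal degree is 2.

2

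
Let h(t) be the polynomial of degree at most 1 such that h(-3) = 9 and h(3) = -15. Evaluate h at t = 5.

Using the Lagrange interpolation formula with nodes -3, 3:
  L_0(t) = (t - 3) / -6
  L_1(t) = (t + 3) / 6
Then h(t) = 9·L_0(t) - 15·L_1(t).
Expanding and collecting terms gives h(t) = -4t - 3.
Evaluating at t = 5: h(5) = -23.

-23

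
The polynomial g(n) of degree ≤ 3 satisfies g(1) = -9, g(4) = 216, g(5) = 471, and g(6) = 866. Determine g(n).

g(n) = 5n^3 - 5n^2 - 5n - 4

Write g(n) = an^3 + bn^2 + cn + d. Substituting each data point gives a linear system:
  a + b + c + d = -9
  64a + 16b + 4c + d = 216
  125a + 25b + 5c + d = 471
  216a + 36b + 6c + d = 866
Solving the system yields a = 5, b = -5, c = -5, d = -4.
So g(n) = 5n^3 - 5n^2 - 5n - 4.
Check: g(5) = 471. ✓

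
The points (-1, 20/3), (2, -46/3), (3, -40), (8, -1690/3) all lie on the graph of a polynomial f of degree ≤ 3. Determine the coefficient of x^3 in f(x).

-1

Write f(x) = ax^3 + bx^2 + cx + d. Substituting each data point gives a linear system:
  -a + b - c + d = 20/3
  8a + 4b + 2c + d = -46/3
  27a + 9b + 3c + d = -40
  512a + 64b + 8c + d = -1690/3
Solving the system yields a = -1, b = -1/3, c = -4, d = 2.
So f(x) = -x^3 - (1/3)x^2 - 4x + 2.
The leading coefficient is -1.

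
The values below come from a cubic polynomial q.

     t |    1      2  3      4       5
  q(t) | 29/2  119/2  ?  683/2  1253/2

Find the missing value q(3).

The 4 known points determine the degree-3 polynomial uniquely.
Write q(t) = at^3 + bt^2 + ct + d. Substituting each data point gives a linear system:
  a + b + c + d = 29/2
  8a + 4b + 2c + d = 119/2
  64a + 16b + 4c + d = 683/2
  125a + 25b + 5c + d = 1253/2
Solving the system yields a = 4, b = 4, c = 5, d = 3/2.
So q(t) = 4t³ + 4t² + 5t + 3/2.
Then q(3) = 321/2.

321/2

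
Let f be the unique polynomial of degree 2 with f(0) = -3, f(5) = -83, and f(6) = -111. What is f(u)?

f(u) = -2u^2 - 6u - 3

Write f(u) = au^2 + bu + c. Substituting each data point gives a linear system:
  c = -3
  25a + 5b + c = -83
  36a + 6b + c = -111
Solving the system yields a = -2, b = -6, c = -3.
So f(u) = -2u² - 6u - 3.
Check: f(5) = -83. ✓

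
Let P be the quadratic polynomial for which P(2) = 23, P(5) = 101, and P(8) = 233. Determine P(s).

Write P(s) = as^2 + bs + c. Substituting each data point gives a linear system:
  4a + 2b + c = 23
  25a + 5b + c = 101
  64a + 8b + c = 233
Solving the system yields a = 3, b = 5, c = 1.
So P(s) = 3s^2 + 5s + 1.
Check: P(8) = 233. ✓

P(s) = 3s^2 + 5s + 1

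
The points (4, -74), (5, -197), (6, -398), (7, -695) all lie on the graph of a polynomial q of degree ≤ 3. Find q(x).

q(x) = -3x^3 + 6x^2 + 6x - 2

Write q(x) = ax^3 + bx^2 + cx + d. Substituting each data point gives a linear system:
  64a + 16b + 4c + d = -74
  125a + 25b + 5c + d = -197
  216a + 36b + 6c + d = -398
  343a + 49b + 7c + d = -695
Solving the system yields a = -3, b = 6, c = 6, d = -2.
So q(x) = -3x³ + 6x² + 6x - 2.
Check: q(7) = -695. ✓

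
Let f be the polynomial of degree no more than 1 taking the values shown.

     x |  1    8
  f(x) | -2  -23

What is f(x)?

f(x) = -3x + 1

Using the Lagrange interpolation formula with nodes 1, 8:
  L_0(x) = (x - 8) / -7
  L_1(x) = (x - 1) / 7
Then f(x) = -2·L_0(x) - 23·L_1(x).
Expanding and collecting terms gives f(x) = -3x + 1.
Check: f(8) = -23. ✓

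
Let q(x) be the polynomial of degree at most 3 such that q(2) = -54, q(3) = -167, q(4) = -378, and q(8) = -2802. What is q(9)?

Using the Lagrange interpolation formula with nodes 2, 3, 4, 8:
  L_0(x) = (x - 3)(x - 4)(x - 8) / -12
  L_1(x) = (x - 2)(x - 4)(x - 8) / 5
  L_2(x) = (x - 2)(x - 3)(x - 8) / -8
  L_3(x) = (x - 2)(x - 3)(x - 4) / 120
Then q(x) = -54·L_0(x) - 167·L_1(x) - 378·L_2(x) - 2802·L_3(x).
Expanding and collecting terms gives q(x) = -5x^3 - 4x^2 + 2x - 2.
Evaluating at x = 9: q(9) = -3953.

-3953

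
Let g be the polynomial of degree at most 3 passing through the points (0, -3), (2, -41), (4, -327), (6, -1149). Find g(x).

Using the Lagrange interpolation formula with nodes 0, 2, 4, 6:
  L_0(x) = (x - 2)(x - 4)(x - 6) / -48
  L_1(x) = x(x - 4)(x - 6) / 16
  L_2(x) = x(x - 2)(x - 6) / -16
  L_3(x) = x(x - 2)(x - 4) / 48
Then g(x) = -3·L_0(x) - 41·L_1(x) - 327·L_2(x) - 1149·L_3(x).
Expanding and collecting terms gives g(x) = -6x^3 + 5x^2 - 5x - 3.
Check: g(2) = -41. ✓

g(x) = -6x^3 + 5x^2 - 5x - 3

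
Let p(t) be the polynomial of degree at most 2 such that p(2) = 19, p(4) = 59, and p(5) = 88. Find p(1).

8

Write p(t) = at^2 + bt + c. Substituting each data point gives a linear system:
  4a + 2b + c = 19
  16a + 4b + c = 59
  25a + 5b + c = 88
Solving the system yields a = 3, b = 2, c = 3.
So p(t) = 3t² + 2t + 3.
Then p(1) = 8.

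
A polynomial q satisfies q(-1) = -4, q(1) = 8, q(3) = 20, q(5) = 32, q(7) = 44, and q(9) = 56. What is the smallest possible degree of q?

Forward differences of the values at u = -1, 1, 3, 5, 7, 9:
  q  : -4  8  20  32  44  56
  Δ  : 12  12  12  12  12
  Δ^2: 0  0  0  0
  Δ^3: 0  0  0
  Δ^4: 0  0
  Δ^5: 0
The first differences are constant (12) and nonzero, while all higher differences vanish, so the minimal degree is 1.

1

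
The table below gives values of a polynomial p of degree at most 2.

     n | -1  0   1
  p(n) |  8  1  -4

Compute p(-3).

28

Forward differences of the values at n = -1, 0, 1:
  p  : 8  1  -4
  Δ  : -7  -5
  Δ^2: 2
The second differences are constant, confirming degree 2.
Interpolating (Newton forward form) and evaluating at n = -3 gives p(-3) = 28.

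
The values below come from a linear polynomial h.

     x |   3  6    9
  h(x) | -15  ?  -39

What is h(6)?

On equispaced nodes a degree-1 polynomial has vanishing second forward difference, so
  h(3) - 2·h(6) + h(9) = 0.
Substituting the known values and solving for h(6):
  -2·h(6) = 54
  h(6) = -27.

-27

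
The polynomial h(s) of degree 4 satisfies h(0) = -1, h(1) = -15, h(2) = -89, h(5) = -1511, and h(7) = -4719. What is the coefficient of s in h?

Write h(s) = as^4 + bs^3 + cs^2 + ds + e. Substituting each data point gives a linear system:
  e = -1
  a + b + c + d + e = -15
  16a + 8b + 4c + 2d + e = -89
  625a + 125b + 25c + 5d + e = -1511
  2401a + 343b + 49c + 7d + e = -4719
Solving the system yields a = -1, b = -6, c = -5, d = -2, e = -1.
So h(s) = -s⁴ - 6s³ - 5s² - 2s - 1.
The coefficient of s is -2.

-2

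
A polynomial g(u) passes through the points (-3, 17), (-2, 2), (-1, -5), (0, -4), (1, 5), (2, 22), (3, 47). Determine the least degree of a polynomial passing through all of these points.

2

Forward differences of the values at u = -3, -2, -1, 0, 1, 2, 3:
  g  : 17  2  -5  -4  5  22  47
  Δ  : -15  -7  1  9  17  25
  Δ^2: 8  8  8  8  8
  Δ^3: 0  0  0  0
  Δ^4: 0  0  0
  Δ^5: 0  0
  Δ^6: 0
The second differences are constant (8) and nonzero, while all higher differences vanish, so the minimal degree is 2.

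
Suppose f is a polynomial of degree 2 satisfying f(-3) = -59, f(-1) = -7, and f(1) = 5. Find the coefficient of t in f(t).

Write f(t) = at^2 + bt + c. Substituting each data point gives a linear system:
  9a - 3b + c = -59
  a - b + c = -7
  a + b + c = 5
Solving the system yields a = -5, b = 6, c = 4.
So f(t) = -5t^2 + 6t + 4.
The coefficient of t is 6.

6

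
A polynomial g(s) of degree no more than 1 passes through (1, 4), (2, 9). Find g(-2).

-11

Write g(s) = as + b. Substituting each data point gives a linear system:
  a + b = 4
  2a + b = 9
Solving the system yields a = 5, b = -1.
So g(s) = 5s - 1.
Then g(-2) = -11.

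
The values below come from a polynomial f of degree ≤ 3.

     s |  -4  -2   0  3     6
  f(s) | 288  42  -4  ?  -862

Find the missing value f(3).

The 4 known points determine the degree-3 polynomial uniquely.
Write f(s) = as^3 + bs^2 + cs + d. Substituting each data point gives a linear system:
  -64a + 16b - 4c + d = 288
  -8a + 4b - 2c + d = 42
  d = -4
  216a + 36b + 6c + d = -862
Solving the system yields a = -4, b = 1, c = -5, d = -4.
So f(s) = -4s^3 + s^2 - 5s - 4.
Then f(3) = -118.

-118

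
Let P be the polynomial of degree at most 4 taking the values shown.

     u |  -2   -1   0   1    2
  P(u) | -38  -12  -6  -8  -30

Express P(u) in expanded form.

P(u) = -u^4 - 3u^2 + 2u - 6

Using the Lagrange interpolation formula with nodes -2, -1, 0, 1, 2:
  L_0(u) = (u + 1)u(u - 1)(u - 2) / 24
  L_1(u) = (u + 2)u(u - 1)(u - 2) / -6
  L_2(u) = (u + 2)(u + 1)(u - 1)(u - 2) / 4
  L_3(u) = (u + 2)(u + 1)u(u - 2) / -6
  L_4(u) = (u + 2)(u + 1)u(u - 1) / 24
Then P(u) = -38·L_0(u) - 12·L_1(u) - 6·L_2(u) - 8·L_3(u) - 30·L_4(u).
Expanding and collecting terms gives P(u) = -u^4 - 3u^2 + 2u - 6.
Check: P(1) = -8. ✓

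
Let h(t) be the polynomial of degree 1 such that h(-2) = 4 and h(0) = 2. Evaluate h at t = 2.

Using the Lagrange interpolation formula with nodes -2, 0:
  L_0(t) = t / -2
  L_1(t) = (t + 2) / 2
Then h(t) = 4·L_0(t) + 2·L_1(t).
Expanding and collecting terms gives h(t) = -t + 2.
Evaluating at t = 2: h(2) = 0.

0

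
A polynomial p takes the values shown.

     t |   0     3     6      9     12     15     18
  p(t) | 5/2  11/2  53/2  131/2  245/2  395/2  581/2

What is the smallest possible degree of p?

Forward differences of the values at t = 0, 3, 6, 9, 12, 15, 18:
  p  : 5/2  11/2  53/2  131/2  245/2  395/2  581/2
  Δ  : 3  21  39  57  75  93
  Δ^2: 18  18  18  18  18
  Δ^3: 0  0  0  0
  Δ^4: 0  0  0
  Δ^5: 0  0
  Δ^6: 0
The second differences are constant (18) and nonzero, while all higher differences vanish, so the minimal degree is 2.

2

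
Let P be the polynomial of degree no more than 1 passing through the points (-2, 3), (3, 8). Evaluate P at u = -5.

0

Using the Lagrange interpolation formula with nodes -2, 3:
  L_0(u) = (u - 3) / -5
  L_1(u) = (u + 2) / 5
Then P(u) = 3·L_0(u) + 8·L_1(u).
Expanding and collecting terms gives P(u) = u + 5.
Evaluating at u = -5: P(-5) = 0.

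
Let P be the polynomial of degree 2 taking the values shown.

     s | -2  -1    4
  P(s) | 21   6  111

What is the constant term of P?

Write P(s) = as^2 + bs + c. Substituting each data point gives a linear system:
  4a - 2b + c = 21
  a - b + c = 6
  16a + 4b + c = 111
Solving the system yields a = 6, b = 3, c = 3.
So P(s) = 6s² + 3s + 3.
The constant term is 3.

3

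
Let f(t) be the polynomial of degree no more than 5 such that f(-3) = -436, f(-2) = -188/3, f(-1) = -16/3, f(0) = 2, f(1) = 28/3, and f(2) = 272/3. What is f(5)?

Forward differences of the values at t = -3, -2, -1, 0, 1, 2:
  f  : -436  -188/3  -16/3  2  28/3  272/3
  Δ  : 1120/3  172/3  22/3  22/3  244/3
  Δ^2: -316  -50  0  74
  Δ^3: 266  50  74
  Δ^4: -216  24
  Δ^5: 240
The fifth differences are constant, confirming degree 5.
Interpolating (Newton forward form) and evaluating at t = 5 gives f(5) = 20756/3.

20756/3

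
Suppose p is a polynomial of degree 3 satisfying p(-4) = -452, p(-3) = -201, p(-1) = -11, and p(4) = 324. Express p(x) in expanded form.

Write p(x) = ax^3 + bx^2 + cx + d. Substituting each data point gives a linear system:
  -64a + 16b - 4c + d = -452
  -27a + 9b - 3c + d = -201
  -a + b - c + d = -11
  64a + 16b + 4c + d = 324
Solving the system yields a = 6, b = -4, c = 1, d = 0.
So p(x) = 6x^3 - 4x^2 + x.
Check: p(-1) = -11. ✓

p(x) = 6x^3 - 4x^2 + x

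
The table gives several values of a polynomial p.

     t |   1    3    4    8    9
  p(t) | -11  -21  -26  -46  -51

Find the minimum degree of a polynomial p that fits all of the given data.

Divided differences on the nodes 1, 3, 4, 8, 9:
  order 0: -11  -21  -26  -46  -51
  order 1: -5  -5  -5  -5
  order 2: 0  0  0
  order 3: 0  0
  order 4: 0
The order-1 divided differences are all -5 (nonzero) and every higher order vanishes, so the data lies on a polynomial of degree exactly 1.

1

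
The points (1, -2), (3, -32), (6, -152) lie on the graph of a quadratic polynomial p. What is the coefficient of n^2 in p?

-5

Write p(n) = an^2 + bn + c. Substituting each data point gives a linear system:
  a + b + c = -2
  9a + 3b + c = -32
  36a + 6b + c = -152
Solving the system yields a = -5, b = 5, c = -2.
So p(n) = -5n² + 5n - 2.
The leading coefficient is -5.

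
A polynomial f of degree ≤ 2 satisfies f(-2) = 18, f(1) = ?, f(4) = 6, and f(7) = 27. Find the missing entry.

3

The 3 known points determine the degree-2 polynomial uniquely.
Write f(n) = an^2 + bn + c. Substituting each data point gives a linear system:
  4a - 2b + c = 18
  16a + 4b + c = 6
  49a + 7b + c = 27
Solving the system yields a = 1, b = -4, c = 6.
So f(n) = n^2 - 4n + 6.
Then f(1) = 3.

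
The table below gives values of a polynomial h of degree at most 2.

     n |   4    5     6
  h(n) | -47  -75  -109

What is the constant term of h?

Write h(n) = an^2 + bn + c. Substituting each data point gives a linear system:
  16a + 4b + c = -47
  25a + 5b + c = -75
  36a + 6b + c = -109
Solving the system yields a = -3, b = -1, c = 5.
So h(n) = -3n² - n + 5.
The constant term is 5.

5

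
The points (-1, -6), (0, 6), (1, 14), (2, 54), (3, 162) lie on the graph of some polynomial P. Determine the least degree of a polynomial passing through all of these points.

3

Forward differences of the values at n = -1, 0, 1, 2, 3:
  P  : -6  6  14  54  162
  Δ  : 12  8  40  108
  Δ^2: -4  32  68
  Δ^3: 36  36
  Δ^4: 0
The third differences are constant (36) and nonzero, while all higher differences vanish, so the minimal degree is 3.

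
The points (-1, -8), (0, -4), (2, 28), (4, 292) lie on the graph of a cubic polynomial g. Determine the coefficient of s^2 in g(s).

-1

Write g(s) = as^3 + bs^2 + cs + d. Substituting each data point gives a linear system:
  -a + b - c + d = -8
  d = -4
  8a + 4b + 2c + d = 28
  64a + 16b + 4c + d = 292
Solving the system yields a = 5, b = -1, c = -2, d = -4.
So g(s) = 5s³ - s² - 2s - 4.
The coefficient of s^2 is -1.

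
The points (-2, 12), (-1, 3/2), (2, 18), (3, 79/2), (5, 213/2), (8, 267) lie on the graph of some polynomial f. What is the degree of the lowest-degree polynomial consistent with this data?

2

Divided differences on the nodes -2, -1, 2, 3, 5, 8:
  order 0: 12  3/2  18  79/2  213/2  267
  order 1: -21/2  11/2  43/2  67/2  107/2
  order 2: 4  4  4  4
  order 3: 0  0  0
  order 4: 0  0
  order 5: 0
The order-2 divided differences are all 4 (nonzero) and every higher order vanishes, so the data lies on a polynomial of degree exactly 2.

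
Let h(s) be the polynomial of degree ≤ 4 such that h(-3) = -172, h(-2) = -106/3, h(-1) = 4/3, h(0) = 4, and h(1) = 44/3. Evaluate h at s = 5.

412/3

Forward differences of the values at s = -3, -2, -1, 0, 1:
  h  : -172  -106/3  4/3  4  44/3
  Δ  : 410/3  110/3  8/3  32/3
  Δ^2: -100  -34  8
  Δ^3: 66  42
  Δ^4: -24
The fourth differences are constant, confirming degree 4.
Interpolating (Newton forward form) and evaluating at s = 5 gives h(5) = 412/3.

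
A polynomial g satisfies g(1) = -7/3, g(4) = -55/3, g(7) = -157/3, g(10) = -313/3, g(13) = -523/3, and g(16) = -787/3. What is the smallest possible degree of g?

2

Forward differences of the values at x = 1, 4, 7, 10, 13, 16:
  g  : -7/3  -55/3  -157/3  -313/3  -523/3  -787/3
  Δ  : -16  -34  -52  -70  -88
  Δ^2: -18  -18  -18  -18
  Δ^3: 0  0  0
  Δ^4: 0  0
  Δ^5: 0
The second differences are constant (-18) and nonzero, while all higher differences vanish, so the minimal degree is 2.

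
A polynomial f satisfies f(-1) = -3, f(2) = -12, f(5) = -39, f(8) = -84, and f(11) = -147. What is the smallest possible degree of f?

2

Forward differences of the values at s = -1, 2, 5, 8, 11:
  f  : -3  -12  -39  -84  -147
  Δ  : -9  -27  -45  -63
  Δ^2: -18  -18  -18
  Δ^3: 0  0
  Δ^4: 0
The second differences are constant (-18) and nonzero, while all higher differences vanish, so the minimal degree is 2.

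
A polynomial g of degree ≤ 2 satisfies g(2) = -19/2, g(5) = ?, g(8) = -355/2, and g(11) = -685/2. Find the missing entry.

The 3 known points determine the degree-2 polynomial uniquely.
Write g(x) = ax^2 + bx + c. Substituting each data point gives a linear system:
  4a + 2b + c = -19/2
  64a + 8b + c = -355/2
  121a + 11b + c = -685/2
Solving the system yields a = -3, b = 2, c = -3/2.
So g(x) = -3x^2 + 2x - 3/2.
Then g(5) = -133/2.

-133/2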